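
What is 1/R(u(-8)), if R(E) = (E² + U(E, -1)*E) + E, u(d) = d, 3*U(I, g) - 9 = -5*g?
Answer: 3/56 ≈ 0.053571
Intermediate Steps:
U(I, g) = 3 - 5*g/3 (U(I, g) = 3 + (-5*g)/3 = 3 - 5*g/3)
R(E) = E² + 17*E/3 (R(E) = (E² + (3 - 5/3*(-1))*E) + E = (E² + (3 + 5/3)*E) + E = (E² + 14*E/3) + E = E² + 17*E/3)
1/R(u(-8)) = 1/((⅓)*(-8)*(17 + 3*(-8))) = 1/((⅓)*(-8)*(17 - 24)) = 1/((⅓)*(-8)*(-7)) = 1/(56/3) = 3/56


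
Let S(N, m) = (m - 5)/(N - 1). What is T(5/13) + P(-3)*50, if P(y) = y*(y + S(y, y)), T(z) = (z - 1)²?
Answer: 25414/169 ≈ 150.38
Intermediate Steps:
T(z) = (-1 + z)²
S(N, m) = (-5 + m)/(-1 + N)
P(y) = y*(y + (-5 + y)/(-1 + y))
T(5/13) + P(-3)*50 = (-1 + 5/13)² - 3*(-5 + (-3)²)/(-1 - 3)*50 = (-1 + 5*(1/13))² - 3*(-5 + 9)/(-4)*50 = (-1 + 5/13)² - 3*(-¼)*4*50 = (-8/13)² + 3*50 = 64/169 + 150 = 25414/169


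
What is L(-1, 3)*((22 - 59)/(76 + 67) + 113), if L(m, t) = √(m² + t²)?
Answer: 16122*√10/143 ≈ 356.52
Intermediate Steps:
L(-1, 3)*((22 - 59)/(76 + 67) + 113) = √((-1)² + 3²)*((22 - 59)/(76 + 67) + 113) = √(1 + 9)*(-37/143 + 113) = √10*(-37*1/143 + 113) = √10*(-37/143 + 113) = √10*(16122/143) = 16122*√10/143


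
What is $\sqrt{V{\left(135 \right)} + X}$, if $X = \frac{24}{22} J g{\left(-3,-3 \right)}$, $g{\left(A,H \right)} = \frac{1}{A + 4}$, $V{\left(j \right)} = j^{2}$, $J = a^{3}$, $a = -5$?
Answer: $\frac{5 \sqrt{87549}}{11} \approx 134.49$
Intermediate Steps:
$J = -125$ ($J = \left(-5\right)^{3} = -125$)
$g{\left(A,H \right)} = \frac{1}{4 + A}$
$X = - \frac{1500}{11}$ ($X = \frac{\frac{24}{22} \left(-125\right)}{4 - 3} = \frac{24 \cdot \frac{1}{22} \left(-125\right)}{1} = \frac{12}{11} \left(-125\right) 1 = \left(- \frac{1500}{11}\right) 1 = - \frac{1500}{11} \approx -136.36$)
$\sqrt{V{\left(135 \right)} + X} = \sqrt{135^{2} - \frac{1500}{11}} = \sqrt{18225 - \frac{1500}{11}} = \sqrt{\frac{198975}{11}} = \frac{5 \sqrt{87549}}{11}$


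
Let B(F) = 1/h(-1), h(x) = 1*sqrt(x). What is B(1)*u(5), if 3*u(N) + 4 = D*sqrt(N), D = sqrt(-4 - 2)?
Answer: sqrt(30)/3 + 4*I/3 ≈ 1.8257 + 1.3333*I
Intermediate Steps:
h(x) = sqrt(x)
D = I*sqrt(6) (D = sqrt(-6) = I*sqrt(6) ≈ 2.4495*I)
B(F) = -I (B(F) = 1/(sqrt(-1)) = 1/I = -I)
u(N) = -4/3 + I*sqrt(6)*sqrt(N)/3 (u(N) = -4/3 + ((I*sqrt(6))*sqrt(N))/3 = -4/3 + (I*sqrt(6)*sqrt(N))/3 = -4/3 + I*sqrt(6)*sqrt(N)/3)
B(1)*u(5) = (-I)*(-4/3 + I*sqrt(6)*sqrt(5)/3) = (-I)*(-4/3 + I*sqrt(30)/3) = -I*(-4/3 + I*sqrt(30)/3)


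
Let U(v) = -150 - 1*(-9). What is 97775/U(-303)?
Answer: -97775/141 ≈ -693.44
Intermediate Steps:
U(v) = -141 (U(v) = -150 + 9 = -141)
97775/U(-303) = 97775/(-141) = 97775*(-1/141) = -97775/141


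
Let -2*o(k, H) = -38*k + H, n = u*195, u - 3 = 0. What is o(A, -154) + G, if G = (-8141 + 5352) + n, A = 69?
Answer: -816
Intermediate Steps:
u = 3 (u = 3 + 0 = 3)
n = 585 (n = 3*195 = 585)
o(k, H) = 19*k - H/2 (o(k, H) = -(-38*k + H)/2 = -(H - 38*k)/2 = 19*k - H/2)
G = -2204 (G = (-8141 + 5352) + 585 = -2789 + 585 = -2204)
o(A, -154) + G = (19*69 - 1/2*(-154)) - 2204 = (1311 + 77) - 2204 = 1388 - 2204 = -816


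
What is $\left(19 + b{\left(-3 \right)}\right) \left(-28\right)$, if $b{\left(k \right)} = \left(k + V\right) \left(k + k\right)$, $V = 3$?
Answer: $-532$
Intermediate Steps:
$b{\left(k \right)} = 2 k \left(3 + k\right)$ ($b{\left(k \right)} = \left(k + 3\right) \left(k + k\right) = \left(3 + k\right) 2 k = 2 k \left(3 + k\right)$)
$\left(19 + b{\left(-3 \right)}\right) \left(-28\right) = \left(19 + 2 \left(-3\right) \left(3 - 3\right)\right) \left(-28\right) = \left(19 + 2 \left(-3\right) 0\right) \left(-28\right) = \left(19 + 0\right) \left(-28\right) = 19 \left(-28\right) = -532$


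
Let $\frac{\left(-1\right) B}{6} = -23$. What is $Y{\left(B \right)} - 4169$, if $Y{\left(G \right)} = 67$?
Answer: $-4102$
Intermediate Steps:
$B = 138$ ($B = \left(-6\right) \left(-23\right) = 138$)
$Y{\left(B \right)} - 4169 = 67 - 4169 = -4102$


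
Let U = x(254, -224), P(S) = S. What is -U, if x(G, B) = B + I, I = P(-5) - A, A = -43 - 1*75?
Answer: 111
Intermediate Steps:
A = -118 (A = -43 - 75 = -118)
I = 113 (I = -5 - 1*(-118) = -5 + 118 = 113)
x(G, B) = 113 + B (x(G, B) = B + 113 = 113 + B)
U = -111 (U = 113 - 224 = -111)
-U = -1*(-111) = 111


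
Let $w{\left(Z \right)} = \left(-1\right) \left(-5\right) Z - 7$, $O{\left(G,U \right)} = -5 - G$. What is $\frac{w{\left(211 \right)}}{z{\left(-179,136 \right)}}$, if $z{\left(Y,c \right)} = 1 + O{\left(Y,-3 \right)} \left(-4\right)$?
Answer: $- \frac{1048}{695} \approx -1.5079$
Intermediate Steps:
$w{\left(Z \right)} = -7 + 5 Z$ ($w{\left(Z \right)} = 5 Z - 7 = -7 + 5 Z$)
$z{\left(Y,c \right)} = 21 + 4 Y$ ($z{\left(Y,c \right)} = 1 + \left(-5 - Y\right) \left(-4\right) = 1 + \left(20 + 4 Y\right) = 21 + 4 Y$)
$\frac{w{\left(211 \right)}}{z{\left(-179,136 \right)}} = \frac{-7 + 5 \cdot 211}{21 + 4 \left(-179\right)} = \frac{-7 + 1055}{21 - 716} = \frac{1048}{-695} = 1048 \left(- \frac{1}{695}\right) = - \frac{1048}{695}$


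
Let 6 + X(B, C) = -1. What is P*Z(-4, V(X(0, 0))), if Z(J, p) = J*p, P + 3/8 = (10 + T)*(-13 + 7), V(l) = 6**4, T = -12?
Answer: -60264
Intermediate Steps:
X(B, C) = -7 (X(B, C) = -6 - 1 = -7)
V(l) = 1296
P = 93/8 (P = -3/8 + (10 - 12)*(-13 + 7) = -3/8 - 2*(-6) = -3/8 + 12 = 93/8 ≈ 11.625)
P*Z(-4, V(X(0, 0))) = 93*(-4*1296)/8 = (93/8)*(-5184) = -60264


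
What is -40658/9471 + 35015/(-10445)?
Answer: -151259975/19784919 ≈ -7.6452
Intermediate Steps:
-40658/9471 + 35015/(-10445) = -40658*1/9471 + 35015*(-1/10445) = -40658/9471 - 7003/2089 = -151259975/19784919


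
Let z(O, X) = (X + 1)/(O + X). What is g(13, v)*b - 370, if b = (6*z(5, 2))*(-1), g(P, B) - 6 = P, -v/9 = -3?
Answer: -2932/7 ≈ -418.86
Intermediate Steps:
v = 27 (v = -9*(-3) = 27)
z(O, X) = (1 + X)/(O + X)
g(P, B) = 6 + P
b = -18/7 (b = (6*((1 + 2)/(5 + 2)))*(-1) = (6*(3/7))*(-1) = (18/7)*(-1) = -18/7 ≈ -2.5714)
g(13, v)*b - 370 = (6 + 13)*(-18/7) - 370 = 19*(-18/7) - 370 = -342/7 - 370 = -2932/7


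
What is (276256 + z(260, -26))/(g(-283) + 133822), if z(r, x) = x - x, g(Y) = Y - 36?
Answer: 276256/133503 ≈ 2.0693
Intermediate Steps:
g(Y) = -36 + Y
z(r, x) = 0
(276256 + z(260, -26))/(g(-283) + 133822) = (276256 + 0)/((-36 - 283) + 133822) = 276256/(-319 + 133822) = 276256/133503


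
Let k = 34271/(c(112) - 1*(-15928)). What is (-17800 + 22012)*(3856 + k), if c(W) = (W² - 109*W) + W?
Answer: 66528673731/4094 ≈ 1.6250e+7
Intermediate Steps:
c(W) = W² - 108*W
k = 34271/16376 (k = 34271/(112*(-108 + 112) - 1*(-15928)) = 34271/(112*4 + 15928) = 34271/(448 + 15928) = 34271/16376 ≈ 2.0928)
(-17800 + 22012)*(3856 + k) = (-17800 + 22012)*(3856 + 34271/16376) = 4212*(63180127/16376) = 66528673731/4094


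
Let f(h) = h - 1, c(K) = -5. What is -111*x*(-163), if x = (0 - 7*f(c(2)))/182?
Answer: 54279/13 ≈ 4175.3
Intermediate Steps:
f(h) = -1 + h
x = 3/13 (x = (0 - 7*(-1 - 5))/182 = (0 - 7*(-6))*(1/182) = (0 + 42)*(1/182) = 42*(1/182) = 3/13 ≈ 0.23077)
-111*x*(-163) = -111*3/13*(-163) = -333/13*(-163) = 54279/13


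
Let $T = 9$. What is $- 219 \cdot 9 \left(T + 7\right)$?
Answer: $-31536$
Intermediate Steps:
$- 219 \cdot 9 \left(T + 7\right) = - 219 \cdot 9 \left(9 + 7\right) = - 219 \cdot 9 \cdot 16 = \left(-219\right) 144 = -31536$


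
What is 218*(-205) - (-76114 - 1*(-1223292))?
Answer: -1191868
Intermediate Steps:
218*(-205) - (-76114 - 1*(-1223292)) = -44690 - (-76114 + 1223292) = -44690 - 1*1147178 = -44690 - 1147178 = -1191868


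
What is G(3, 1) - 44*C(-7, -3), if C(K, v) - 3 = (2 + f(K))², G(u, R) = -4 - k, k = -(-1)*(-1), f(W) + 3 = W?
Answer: -2951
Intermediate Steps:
f(W) = -3 + W
k = -1 (k = -1*1 = -1)
G(u, R) = -3 (G(u, R) = -4 - 1*(-1) = -4 + 1 = -3)
C(K, v) = 3 + (-1 + K)² (C(K, v) = 3 + (2 + (-3 + K))² = 3 + (-1 + K)²)
G(3, 1) - 44*C(-7, -3) = -3 - 44*(3 + (-1 - 7)²) = -3 - 44*(3 + (-8)²) = -3 - 44*(3 + 64) = -3 - 44*67 = -3 - 2948 = -2951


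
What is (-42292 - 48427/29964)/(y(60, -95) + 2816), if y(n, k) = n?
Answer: -1267285915/86176464 ≈ -14.706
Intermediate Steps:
(-42292 - 48427/29964)/(y(60, -95) + 2816) = (-42292 - 48427/29964)/(60 + 2816) = (-42292 - 48427*1/29964)/2876 = (-42292 - 48427/29964)*(1/2876) = -1267285915/29964*1/2876 = -1267285915/86176464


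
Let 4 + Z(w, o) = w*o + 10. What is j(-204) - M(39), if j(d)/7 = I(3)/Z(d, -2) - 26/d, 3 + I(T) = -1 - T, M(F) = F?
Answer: -134518/3519 ≈ -38.226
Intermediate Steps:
I(T) = -4 - T (I(T) = -3 + (-1 - T) = -4 - T)
Z(w, o) = 6 + o*w (Z(w, o) = -4 + (w*o + 10) = -4 + (o*w + 10) = -4 + (10 + o*w) = 6 + o*w)
j(d) = -182/d - 49/(6 - 2*d) (j(d) = 7*((-4 - 1*3)/(6 - 2*d) - 26/d) = 7*((-4 - 3)/(6 - 2*d) - 26/d) = 7*(-7/(6 - 2*d) - 26/d) = 7*(-26/d - 7/(6 - 2*d)) = -182/d - 49/(6 - 2*d))
j(-204) - M(39) = (21/2)*(52 - 15*(-204))/(-204*(-3 - 204)) - 1*39 = (21/2)*(-1/204)*(52 + 3060)/(-207) - 39 = (21/2)*(-1/204)*(-1/207)*3112 - 39 = 2723/3519 - 39 = -134518/3519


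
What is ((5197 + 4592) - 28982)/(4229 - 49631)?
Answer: 19193/45402 ≈ 0.42273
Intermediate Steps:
((5197 + 4592) - 28982)/(4229 - 49631) = (9789 - 28982)/(-45402) = -19193*(-1/45402) = 19193/45402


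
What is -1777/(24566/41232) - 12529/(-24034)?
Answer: -880322851781/295209622 ≈ -2982.0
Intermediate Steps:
-1777/(24566/41232) - 12529/(-24034) = -1777/(24566*(1/41232)) - 12529*(-1/24034) = -1777/12283/20616 + 12529/24034 = -1777*20616/12283 + 12529/24034 = -36634632/12283 + 12529/24034 = -880322851781/295209622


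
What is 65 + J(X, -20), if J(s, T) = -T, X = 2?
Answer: 85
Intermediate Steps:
65 + J(X, -20) = 65 - 1*(-20) = 65 + 20 = 85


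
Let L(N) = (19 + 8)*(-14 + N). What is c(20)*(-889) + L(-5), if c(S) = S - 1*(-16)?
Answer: -32517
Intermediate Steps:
c(S) = 16 + S (c(S) = S + 16 = 16 + S)
L(N) = -378 + 27*N (L(N) = 27*(-14 + N) = -378 + 27*N)
c(20)*(-889) + L(-5) = (16 + 20)*(-889) + (-378 + 27*(-5)) = 36*(-889) + (-378 - 135) = -32004 - 513 = -32517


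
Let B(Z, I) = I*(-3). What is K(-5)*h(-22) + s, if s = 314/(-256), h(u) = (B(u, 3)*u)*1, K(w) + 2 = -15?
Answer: -431005/128 ≈ -3367.2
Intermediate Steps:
K(w) = -17 (K(w) = -2 - 15 = -17)
B(Z, I) = -3*I
h(u) = -9*u (h(u) = ((-3*3)*u)*1 = -9*u*1 = -9*u)
s = -157/128 (s = 314*(-1/256) = -157/128 ≈ -1.2266)
K(-5)*h(-22) + s = -(-153)*(-22) - 157/128 = -17*198 - 157/128 = -3366 - 157/128 = -431005/128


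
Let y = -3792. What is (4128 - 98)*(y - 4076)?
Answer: -31708040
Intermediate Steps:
(4128 - 98)*(y - 4076) = (4128 - 98)*(-3792 - 4076) = 4030*(-7868) = -31708040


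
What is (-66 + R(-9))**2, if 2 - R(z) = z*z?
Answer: 21025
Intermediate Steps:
R(z) = 2 - z**2 (R(z) = 2 - z*z = 2 - z**2)
(-66 + R(-9))**2 = (-66 + (2 - 1*(-9)**2))**2 = (-66 + (2 - 1*81))**2 = (-66 + (2 - 81))**2 = (-66 - 79)**2 = (-145)**2 = 21025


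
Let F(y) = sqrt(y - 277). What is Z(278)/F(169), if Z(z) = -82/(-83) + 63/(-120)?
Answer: -1537*I*sqrt(3)/59760 ≈ -0.044548*I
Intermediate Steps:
F(y) = sqrt(-277 + y)
Z(z) = 1537/3320 (Z(z) = -82*(-1/83) + 63*(-1/120) = 82/83 - 21/40 = 1537/3320)
Z(278)/F(169) = 1537/(3320*(sqrt(-277 + 169))) = 1537/(3320*(sqrt(-108))) = 1537/(3320*((6*I*sqrt(3)))) = 1537*(-I*sqrt(3)/18)/3320 = -1537*I*sqrt(3)/59760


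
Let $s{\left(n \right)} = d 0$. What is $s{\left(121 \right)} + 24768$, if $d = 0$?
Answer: $24768$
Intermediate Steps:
$s{\left(n \right)} = 0$ ($s{\left(n \right)} = 0 \cdot 0 = 0$)
$s{\left(121 \right)} + 24768 = 0 + 24768 = 24768$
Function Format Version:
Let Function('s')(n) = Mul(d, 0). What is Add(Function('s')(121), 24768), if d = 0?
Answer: 24768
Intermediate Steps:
Function('s')(n) = 0 (Function('s')(n) = Mul(0, 0) = 0)
Add(Function('s')(121), 24768) = Add(0, 24768) = 24768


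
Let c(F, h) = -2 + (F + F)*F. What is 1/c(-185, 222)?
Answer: 1/68448 ≈ 1.4610e-5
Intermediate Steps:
c(F, h) = -2 + 2*F**2 (c(F, h) = -2 + (2*F)*F = -2 + 2*F**2)
1/c(-185, 222) = 1/(-2 + 2*(-185)**2) = 1/(-2 + 2*34225) = 1/(-2 + 68450) = 1/68448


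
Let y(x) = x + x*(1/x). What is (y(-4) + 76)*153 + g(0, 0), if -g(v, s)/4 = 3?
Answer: 11157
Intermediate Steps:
y(x) = 1 + x (y(x) = x + x/x = x + 1 = 1 + x)
g(v, s) = -12 (g(v, s) = -4*3 = -12)
(y(-4) + 76)*153 + g(0, 0) = ((1 - 4) + 76)*153 - 12 = (-3 + 76)*153 - 12 = 73*153 - 12 = 11169 - 12 = 11157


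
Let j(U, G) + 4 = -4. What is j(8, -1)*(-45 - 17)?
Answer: 496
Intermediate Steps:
j(U, G) = -8 (j(U, G) = -4 - 4 = -8)
j(8, -1)*(-45 - 17) = -8*(-45 - 17) = -8*(-62) = 496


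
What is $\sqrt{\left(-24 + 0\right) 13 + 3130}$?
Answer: $\sqrt{2818} \approx 53.085$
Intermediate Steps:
$\sqrt{\left(-24 + 0\right) 13 + 3130} = \sqrt{\left(-24\right) 13 + 3130} = \sqrt{-312 + 3130} = \sqrt{2818}$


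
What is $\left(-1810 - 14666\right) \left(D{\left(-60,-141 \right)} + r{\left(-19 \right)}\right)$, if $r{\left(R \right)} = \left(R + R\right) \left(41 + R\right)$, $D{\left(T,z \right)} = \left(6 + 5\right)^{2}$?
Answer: $11780340$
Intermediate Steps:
$D{\left(T,z \right)} = 121$ ($D{\left(T,z \right)} = 11^{2} = 121$)
$r{\left(R \right)} = 2 R \left(41 + R\right)$
$\left(-1810 - 14666\right) \left(D{\left(-60,-141 \right)} + r{\left(-19 \right)}\right) = \left(-1810 - 14666\right) \left(121 + 2 \left(-19\right) \left(41 - 19\right)\right) = - 16476 \left(121 + 2 \left(-19\right) 22\right) = - 16476 \left(121 - 836\right) = \left(-16476\right) \left(-715\right) = 11780340$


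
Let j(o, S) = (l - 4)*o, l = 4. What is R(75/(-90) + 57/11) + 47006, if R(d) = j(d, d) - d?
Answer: 3102109/66 ≈ 47002.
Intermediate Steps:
j(o, S) = 0 (j(o, S) = (4 - 4)*o = 0*o = 0)
R(d) = -d (R(d) = 0 - d = -d)
R(75/(-90) + 57/11) + 47006 = -(75/(-90) + 57/11) + 47006 = -(75*(-1/90) + 57*(1/11)) + 47006 = -(-⅚ + 57/11) + 47006 = -1*287/66 + 47006 = -287/66 + 47006 = 3102109/66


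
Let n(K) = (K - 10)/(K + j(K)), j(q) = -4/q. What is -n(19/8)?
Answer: 1159/105 ≈ 11.038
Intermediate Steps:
n(K) = (-10 + K)/(K - 4/K) (n(K) = (K - 10)/(K - 4/K) = (-10 + K)/(K - 4/K))
-n(19/8) = -19/8*(-10 + 19/8)/(-4 + (19/8)**2) = -19*(1/8)*(-10 + 19*(1/8))/(-4 + (19*(1/8))**2) = -19*(-10 + 19/8)/(8*(-4 + (19/8)**2)) = -19*(-61)/(8*(-4 + 361/64)*8) = -19*(-61)/(8*105/64*8) = -19*64*(-61)/(8*105*8) = -1*(-1159/105) = 1159/105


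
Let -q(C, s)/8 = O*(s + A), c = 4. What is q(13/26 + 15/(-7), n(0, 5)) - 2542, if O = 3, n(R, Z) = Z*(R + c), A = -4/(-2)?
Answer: -3070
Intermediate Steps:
A = 2 (A = -4*(-½) = 2)
n(R, Z) = Z*(4 + R) (n(R, Z) = Z*(R + 4) = Z*(4 + R))
q(C, s) = -48 - 24*s (q(C, s) = -24*(s + 2) = -24*(2 + s) = -8*(6 + 3*s) = -48 - 24*s)
q(13/26 + 15/(-7), n(0, 5)) - 2542 = (-48 - 120*(4 + 0)) - 2542 = (-48 - 120*4) - 2542 = (-48 - 24*20) - 2542 = (-48 - 480) - 2542 = -528 - 2542 = -3070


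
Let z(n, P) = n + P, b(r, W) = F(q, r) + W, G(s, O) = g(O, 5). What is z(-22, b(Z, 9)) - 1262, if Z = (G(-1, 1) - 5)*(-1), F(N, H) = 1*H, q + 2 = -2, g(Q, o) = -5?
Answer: -1265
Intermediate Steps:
q = -4 (q = -2 - 2 = -4)
F(N, H) = H
G(s, O) = -5
Z = 10 (Z = (-5 - 5)*(-1) = -10*(-1) = 10)
b(r, W) = W + r (b(r, W) = r + W = W + r)
z(n, P) = P + n
z(-22, b(Z, 9)) - 1262 = ((9 + 10) - 22) - 1262 = (19 - 22) - 1262 = -3 - 1262 = -1265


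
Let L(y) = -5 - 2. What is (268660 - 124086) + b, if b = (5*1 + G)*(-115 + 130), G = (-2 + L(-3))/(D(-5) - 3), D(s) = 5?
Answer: 289163/2 ≈ 1.4458e+5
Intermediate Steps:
L(y) = -7
G = -9/2 (G = (-2 - 7)/(5 - 3) = -9/2 ≈ -4.5000)
b = 15/2 (b = (5*1 - 9/2)*(-115 + 130) = (5 - 9/2)*15 = (½)*15 = 15/2 ≈ 7.5000)
(268660 - 124086) + b = (268660 - 124086) + 15/2 = 144574 + 15/2 = 289163/2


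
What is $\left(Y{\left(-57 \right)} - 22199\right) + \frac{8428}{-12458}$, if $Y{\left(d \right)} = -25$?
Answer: $- \frac{138437510}{6229} \approx -22225.0$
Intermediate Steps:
$\left(Y{\left(-57 \right)} - 22199\right) + \frac{8428}{-12458} = \left(-25 - 22199\right) + \frac{8428}{-12458} = \left(-25 - 22199\right) + 8428 \left(- \frac{1}{12458}\right) = \left(-25 - 22199\right) - \frac{4214}{6229} = -22224 - \frac{4214}{6229} = - \frac{138437510}{6229}$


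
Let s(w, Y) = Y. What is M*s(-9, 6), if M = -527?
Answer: -3162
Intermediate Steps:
M*s(-9, 6) = -527*6 = -3162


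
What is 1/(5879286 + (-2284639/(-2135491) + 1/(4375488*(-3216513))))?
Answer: 30054503203879811904/176699052077110143132687869 ≈ 1.7009e-7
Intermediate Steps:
1/(5879286 + (-2284639/(-2135491) + 1/(4375488*(-3216513)))) = 1/(5879286 + (-2284639*(-1/2135491) + (1/4375488)*(-1/3216513))) = 1/(5879286 + (2284639/2135491 - 1/14073814033344)) = 1/(5879286 + 32153584419322867325/30054503203879811904) = 1/(176699052077110143132687869/30054503203879811904) = 30054503203879811904/176699052077110143132687869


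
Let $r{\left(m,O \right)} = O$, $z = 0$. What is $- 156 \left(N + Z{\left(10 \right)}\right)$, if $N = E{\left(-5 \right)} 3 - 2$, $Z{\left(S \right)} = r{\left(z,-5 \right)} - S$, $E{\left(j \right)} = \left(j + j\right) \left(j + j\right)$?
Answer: $-44148$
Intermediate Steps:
$E{\left(j \right)} = 4 j^{2}$ ($E{\left(j \right)} = 2 j 2 j = 4 j^{2}$)
$Z{\left(S \right)} = -5 - S$
$N = 298$ ($N = 4 \left(-5\right)^{2} \cdot 3 - 2 = 4 \cdot 25 \cdot 3 - 2 = 100 \cdot 3 - 2 = 300 - 2 = 298$)
$- 156 \left(N + Z{\left(10 \right)}\right) = - 156 \left(298 - 15\right) = \left(-156\right) 283 = -44148$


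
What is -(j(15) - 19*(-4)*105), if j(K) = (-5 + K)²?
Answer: -8080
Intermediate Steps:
-(j(15) - 19*(-4)*105) = -((-5 + 15)² - 19*(-4)*105) = -(10² + 76*105) = -(100 + 7980) = -1*8080 = -8080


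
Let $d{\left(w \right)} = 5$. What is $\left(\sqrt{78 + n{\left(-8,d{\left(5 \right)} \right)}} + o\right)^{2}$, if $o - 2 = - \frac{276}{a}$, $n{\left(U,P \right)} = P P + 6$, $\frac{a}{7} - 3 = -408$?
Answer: $\frac{101268049}{893025} + \frac{3964 \sqrt{109}}{945} \approx 157.19$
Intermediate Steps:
$a = -2835$ ($a = 21 + 7 \left(-408\right) = 21 - 2856 = -2835$)
$n{\left(U,P \right)} = 6 + P^{2}$ ($n{\left(U,P \right)} = P^{2} + 6 = 6 + P^{2}$)
$o = \frac{1982}{945}$ ($o = 2 - \frac{276}{-2835} = 2 - - \frac{92}{945} = 2 + \frac{92}{945} = \frac{1982}{945} \approx 2.0974$)
$\left(\sqrt{78 + n{\left(-8,d{\left(5 \right)} \right)}} + o\right)^{2} = \left(\sqrt{78 + \left(6 + 5^{2}\right)} + \frac{1982}{945}\right)^{2} = \left(\sqrt{78 + \left(6 + 25\right)} + \frac{1982}{945}\right)^{2} = \left(\sqrt{78 + 31} + \frac{1982}{945}\right)^{2} = \left(\sqrt{109} + \frac{1982}{945}\right)^{2} = \left(\frac{1982}{945} + \sqrt{109}\right)^{2}$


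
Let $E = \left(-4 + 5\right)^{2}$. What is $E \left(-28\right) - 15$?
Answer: $-43$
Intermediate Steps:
$E = 1$ ($E = 1^{2} = 1$)
$E \left(-28\right) - 15 = 1 \left(-28\right) - 15 = -28 - 15 = -43$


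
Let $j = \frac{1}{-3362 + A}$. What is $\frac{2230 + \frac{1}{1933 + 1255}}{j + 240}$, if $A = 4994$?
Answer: $\frac{2900570328}{312169757} \approx 9.2916$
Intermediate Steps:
$j = \frac{1}{1632}$ ($j = \frac{1}{-3362 + 4994} = \frac{1}{1632} \approx 0.00061275$)
$\frac{2230 + \frac{1}{1933 + 1255}}{j + 240} = \frac{2230 + \frac{1}{1933 + 1255}}{\frac{1}{1632} + 240} = \frac{2230 + \frac{1}{3188}}{\frac{391681}{1632}} = \left(2230 + \frac{1}{3188}\right) \frac{1632}{391681} = \frac{7109241}{3188} \cdot \frac{1632}{391681} = \frac{2900570328}{312169757}$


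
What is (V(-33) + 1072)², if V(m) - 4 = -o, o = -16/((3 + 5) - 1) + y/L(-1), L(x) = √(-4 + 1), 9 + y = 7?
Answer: 170916716/147 - 10064*I*√3/7 ≈ 1.1627e+6 - 2490.2*I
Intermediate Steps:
y = -2 (y = -9 + 7 = -2)
L(x) = I*√3 (L(x) = √(-3) = I*√3)
o = -16/7 + 2*I*√3/3 (o = -16/((3 + 5) - 1) - 2*(-I*√3/3) = -16/(8 - 1) - (-2)*I*√3/3 = -16/7 + 2*I*√3/3 ≈ -2.2857 + 1.1547*I)
V(m) = 44/7 - 2*I*√3/3 (V(m) = 4 - (-16/7 + 2*I*√3/3) = 4 + (16/7 - 2*I*√3/3) = 44/7 - 2*I*√3/3)
(V(-33) + 1072)² = ((44/7 - 2*I*√3/3) + 1072)² = (7548/7 - 2*I*√3/3)²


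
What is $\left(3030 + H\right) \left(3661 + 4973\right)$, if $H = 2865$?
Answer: $50897430$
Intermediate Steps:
$\left(3030 + H\right) \left(3661 + 4973\right) = \left(3030 + 2865\right) \left(3661 + 4973\right) = 5895 \cdot 8634 = 50897430$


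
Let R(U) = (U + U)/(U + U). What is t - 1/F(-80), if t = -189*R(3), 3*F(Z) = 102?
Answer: -6427/34 ≈ -189.03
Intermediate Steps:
F(Z) = 34 (F(Z) = (1/3)*102 = 34)
R(U) = 1 (R(U) = (2*U)/((2*U)) = (2*U)*(1/(2*U)) = 1)
t = -189 (t = -189*1 = -189)
t - 1/F(-80) = -189 - 1/34 = -6427/34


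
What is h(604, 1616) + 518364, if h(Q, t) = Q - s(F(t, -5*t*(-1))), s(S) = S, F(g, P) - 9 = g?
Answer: 517343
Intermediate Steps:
F(g, P) = 9 + g
h(Q, t) = -9 + Q - t (h(Q, t) = Q - (9 + t) = Q + (-9 - t) = -9 + Q - t)
h(604, 1616) + 518364 = (-9 + 604 - 1*1616) + 518364 = (-9 + 604 - 1616) + 518364 = -1021 + 518364 = 517343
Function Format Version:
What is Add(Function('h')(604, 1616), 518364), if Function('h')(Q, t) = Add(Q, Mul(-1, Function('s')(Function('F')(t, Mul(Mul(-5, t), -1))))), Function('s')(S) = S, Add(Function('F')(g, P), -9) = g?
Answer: 517343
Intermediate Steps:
Function('F')(g, P) = Add(9, g)
Function('h')(Q, t) = Add(-9, Q, Mul(-1, t)) (Function('h')(Q, t) = Add(Q, Mul(-1, Add(9, t))) = Add(Q, Add(-9, Mul(-1, t))) = Add(-9, Q, Mul(-1, t)))
Add(Function('h')(604, 1616), 518364) = Add(Add(-9, 604, Mul(-1, 1616)), 518364) = Add(Add(-9, 604, -1616), 518364) = Add(-1021, 518364) = 517343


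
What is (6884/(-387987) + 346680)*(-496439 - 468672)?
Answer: -129814500169556636/387987 ≈ -3.3458e+11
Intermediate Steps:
(6884/(-387987) + 346680)*(-496439 - 468672) = (6884*(-1/387987) + 346680)*(-965111) = (-6884/387987 + 346680)*(-965111) = (134507326276/387987)*(-965111) = -129814500169556636/387987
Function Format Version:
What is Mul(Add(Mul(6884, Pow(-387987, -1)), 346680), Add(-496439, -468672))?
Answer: Rational(-129814500169556636, 387987) ≈ -3.3458e+11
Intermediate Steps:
Mul(Add(Mul(6884, Pow(-387987, -1)), 346680), Add(-496439, -468672)) = Mul(Add(Mul(6884, Rational(-1, 387987)), 346680), -965111) = Mul(Add(Rational(-6884, 387987), 346680), -965111) = Mul(Rational(134507326276, 387987), -965111) = Rational(-129814500169556636, 387987)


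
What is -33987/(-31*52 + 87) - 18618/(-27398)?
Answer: 479784138/20890975 ≈ 22.966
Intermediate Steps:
-33987/(-31*52 + 87) - 18618/(-27398) = -33987/(-1612 + 87) - 18618*(-1/27398) = -33987/(-1525) + 9309/13699 = -33987*(-1/1525) + 9309/13699 = 33987/1525 + 9309/13699 = 479784138/20890975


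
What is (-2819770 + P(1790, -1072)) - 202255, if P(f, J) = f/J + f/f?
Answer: -1619805759/536 ≈ -3.0220e+6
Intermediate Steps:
P(f, J) = 1 + f/J (P(f, J) = f/J + 1 = 1 + f/J)
(-2819770 + P(1790, -1072)) - 202255 = (-2819770 + (-1072 + 1790)/(-1072)) - 202255 = (-2819770 - 1/1072*718) - 202255 = (-2819770 - 359/536) - 202255 = -1511397079/536 - 202255 = -1619805759/536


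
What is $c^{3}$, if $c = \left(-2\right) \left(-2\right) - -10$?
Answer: $2744$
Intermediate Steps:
$c = 14$ ($c = 4 + 10 = 14$)
$c^{3} = 14^{3} = 2744$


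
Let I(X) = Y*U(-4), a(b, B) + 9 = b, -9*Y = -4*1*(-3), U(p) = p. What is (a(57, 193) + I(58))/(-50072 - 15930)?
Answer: -80/99003 ≈ -0.00080806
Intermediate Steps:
Y = -4/3 (Y = -(-4*1)*(-3)/9 = -(-4)*(-3)/9 = -1/9*12 = -4/3 ≈ -1.3333)
a(b, B) = -9 + b
I(X) = 16/3 (I(X) = -4/3*(-4) = 16/3)
(a(57, 193) + I(58))/(-50072 - 15930) = ((-9 + 57) + 16/3)/(-50072 - 15930) = (48 + 16/3)/(-66002) = (160/3)*(-1/66002) = -80/99003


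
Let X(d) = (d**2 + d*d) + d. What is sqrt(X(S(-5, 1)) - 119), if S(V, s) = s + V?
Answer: I*sqrt(91) ≈ 9.5394*I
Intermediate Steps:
S(V, s) = V + s
X(d) = d + 2*d**2 (X(d) = (d**2 + d**2) + d = 2*d**2 + d = d + 2*d**2)
sqrt(X(S(-5, 1)) - 119) = sqrt((-5 + 1)*(1 + 2*(-5 + 1)) - 119) = sqrt(-4*(1 + 2*(-4)) - 119) = sqrt(-4*(1 - 8) - 119) = sqrt(-4*(-7) - 119) = sqrt(28 - 119) = sqrt(-91) = I*sqrt(91)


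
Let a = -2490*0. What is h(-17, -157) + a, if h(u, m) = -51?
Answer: -51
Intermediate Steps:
a = 0
h(-17, -157) + a = -51 + 0 = -51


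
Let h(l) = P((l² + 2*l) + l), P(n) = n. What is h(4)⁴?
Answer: 614656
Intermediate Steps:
h(l) = l² + 3*l (h(l) = (l² + 2*l) + l = l² + 3*l)
h(4)⁴ = (4*(3 + 4))⁴ = (4*7)⁴ = 28⁴ = 614656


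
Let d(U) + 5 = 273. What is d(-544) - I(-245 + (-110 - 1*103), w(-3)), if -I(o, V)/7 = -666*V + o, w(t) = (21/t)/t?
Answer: -13816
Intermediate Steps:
d(U) = 268 (d(U) = -5 + 273 = 268)
w(t) = 21/t²
I(o, V) = -7*o + 4662*V (I(o, V) = -7*(-666*V + o) = -7*(o - 666*V) = -7*o + 4662*V)
d(-544) - I(-245 + (-110 - 1*103), w(-3)) = 268 - (-7*(-245 + (-110 - 1*103)) + 4662*(21/(-3)²)) = 268 - (-7*(-245 + (-110 - 103)) + 4662*(21*(⅑))) = 268 - (-7*(-245 - 213) + 4662*(7/3)) = 268 - (-7*(-458) + 10878) = 268 - (3206 + 10878) = 268 - 1*14084 = 268 - 14084 = -13816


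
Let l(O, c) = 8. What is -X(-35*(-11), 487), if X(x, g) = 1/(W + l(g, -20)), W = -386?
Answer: 1/378 ≈ 0.0026455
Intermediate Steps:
X(x, g) = -1/378 (X(x, g) = 1/(-386 + 8) = 1/(-378) = -1/378)
-X(-35*(-11), 487) = -1*(-1/378) = 1/378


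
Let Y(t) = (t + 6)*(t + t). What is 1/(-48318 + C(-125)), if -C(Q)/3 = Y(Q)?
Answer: -1/137568 ≈ -7.2691e-6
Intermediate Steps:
Y(t) = 2*t*(6 + t) (Y(t) = (6 + t)*(2*t) = 2*t*(6 + t))
C(Q) = -6*Q*(6 + Q)
1/(-48318 + C(-125)) = 1/(-48318 - 6*(-125)*(6 - 125)) = 1/(-48318 - 6*(-125)*(-119)) = 1/(-48318 - 89250) = 1/(-137568) = -1/137568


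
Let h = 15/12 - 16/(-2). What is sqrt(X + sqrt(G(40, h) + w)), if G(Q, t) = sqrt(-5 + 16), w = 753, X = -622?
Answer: sqrt(-622 + sqrt(753 + sqrt(11))) ≈ 24.382*I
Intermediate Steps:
h = 37/4 (h = 15*(1/12) - 16*(-1/2) = 5/4 + 8 = 37/4 ≈ 9.2500)
G(Q, t) = sqrt(11)
sqrt(X + sqrt(G(40, h) + w)) = sqrt(-622 + sqrt(sqrt(11) + 753)) = sqrt(-622 + sqrt(753 + sqrt(11)))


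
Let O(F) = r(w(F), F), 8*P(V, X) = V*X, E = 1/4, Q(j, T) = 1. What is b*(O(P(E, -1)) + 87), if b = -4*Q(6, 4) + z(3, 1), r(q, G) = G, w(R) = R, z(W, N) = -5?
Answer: -25047/32 ≈ -782.72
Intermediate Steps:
E = ¼ ≈ 0.25000
P(V, X) = V*X/8 (P(V, X) = (V*X)/8 = V*X/8)
O(F) = F
b = -9 (b = -4*1 - 5 = -4 - 5 = -9)
b*(O(P(E, -1)) + 87) = -9*((⅛)*(¼)*(-1) + 87) = -9*(-1/32 + 87) = -9*2783/32 = -25047/32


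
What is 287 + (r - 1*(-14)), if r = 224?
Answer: 525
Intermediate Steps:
287 + (r - 1*(-14)) = 287 + (224 - 1*(-14)) = 287 + (224 + 14) = 287 + 238 = 525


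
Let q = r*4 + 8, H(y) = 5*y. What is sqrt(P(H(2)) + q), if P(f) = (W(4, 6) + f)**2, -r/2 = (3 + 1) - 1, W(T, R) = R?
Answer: 4*sqrt(15) ≈ 15.492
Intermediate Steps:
r = -6 (r = -2*((3 + 1) - 1) = -2*(4 - 1) = -2*3 = -6)
P(f) = (6 + f)**2
q = -16 (q = -6*4 + 8 = -24 + 8 = -16)
sqrt(P(H(2)) + q) = sqrt((6 + 5*2)**2 - 16) = sqrt((6 + 10)**2 - 16) = sqrt(16**2 - 16) = sqrt(256 - 16) = sqrt(240) = 4*sqrt(15)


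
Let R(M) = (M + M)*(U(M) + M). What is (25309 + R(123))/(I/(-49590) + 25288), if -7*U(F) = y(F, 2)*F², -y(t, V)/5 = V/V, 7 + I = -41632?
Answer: 942092918010/8778514913 ≈ 107.32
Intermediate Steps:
I = -41639 (I = -7 - 41632 = -41639)
y(t, V) = -5 (y(t, V) = -5*V/V = -5*1 = -5)
U(F) = 5*F²/7 (U(F) = -(-5)*F²/7 = 5*F²/7)
R(M) = 2*M*(M + 5*M²/7) (R(M) = (M + M)*(5*M²/7 + M) = (2*M)*(M + 5*M²/7) = 2*M*(M + 5*M²/7))
(25309 + R(123))/(I/(-49590) + 25288) = (25309 + 123²*(2 + (10/7)*123))/(-41639/(-49590) + 25288) = (25309 + 15129*(2 + 1230/7))/(-41639*(-1/49590) + 25288) = (25309 + 15129*(1244/7))/(41639/49590 + 25288) = (25309 + 18820476/7)/(1254073559/49590) = (18997639/7)*(49590/1254073559) = 942092918010/8778514913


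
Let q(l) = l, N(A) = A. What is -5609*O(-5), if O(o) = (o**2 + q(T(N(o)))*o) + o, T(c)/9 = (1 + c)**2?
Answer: 3926300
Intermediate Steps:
T(c) = 9*(1 + c)**2
O(o) = o + o**2 + 9*o*(1 + o)**2 (O(o) = (o**2 + (9*(1 + o)**2)*o) + o = (o**2 + 9*o*(1 + o)**2) + o = o + o**2 + 9*o*(1 + o)**2)
-5609*O(-5) = -(-28045)*(1 - 5 + 9*(1 - 5)**2) = -(-28045)*(1 - 5 + 9*(-4)**2) = -(-28045)*(1 - 5 + 9*16) = -(-28045)*(1 - 5 + 144) = -(-28045)*140 = -5609*(-700) = 3926300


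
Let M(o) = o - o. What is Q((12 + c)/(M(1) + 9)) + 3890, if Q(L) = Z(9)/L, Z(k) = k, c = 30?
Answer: 54487/14 ≈ 3891.9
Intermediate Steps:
M(o) = 0
Q(L) = 9/L
Q((12 + c)/(M(1) + 9)) + 3890 = 9/(((12 + 30)/(0 + 9))) + 3890 = 9/((42/9)) + 3890 = 9/((42*(⅑))) + 3890 = 9/(14/3) + 3890 = 9*(3/14) + 3890 = 27/14 + 3890 = 54487/14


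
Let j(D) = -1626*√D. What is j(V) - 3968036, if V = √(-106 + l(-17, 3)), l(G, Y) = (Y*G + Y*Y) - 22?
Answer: -3968036 - 1626*170^(¼)*√I ≈ -3.9722e+6 - 4151.6*I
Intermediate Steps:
l(G, Y) = -22 + Y² + G*Y (l(G, Y) = (G*Y + Y²) - 22 = (Y² + G*Y) - 22 = -22 + Y² + G*Y)
V = I*√170 (V = √(-106 + (-22 + 3² - 17*3)) = √(-106 + (-22 + 9 - 51)) = √(-106 - 64) = √(-170) = I*√170 ≈ 13.038*I)
j(V) - 3968036 = -1626*170^(¼)*√I - 3968036 = -3968036 - 1626*170^(¼)*√I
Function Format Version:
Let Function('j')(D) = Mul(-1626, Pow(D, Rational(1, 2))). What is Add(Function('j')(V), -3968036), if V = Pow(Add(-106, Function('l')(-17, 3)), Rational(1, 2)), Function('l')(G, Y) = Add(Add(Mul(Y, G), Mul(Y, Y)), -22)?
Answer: Add(-3968036, Mul(-1626, Pow(170, Rational(1, 4)), Pow(I, Rational(1, 2)))) ≈ Add(-3.9722e+6, Mul(-4151.6, I))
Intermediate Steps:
Function('l')(G, Y) = Add(-22, Pow(Y, 2), Mul(G, Y)) (Function('l')(G, Y) = Add(Add(Mul(G, Y), Pow(Y, 2)), -22) = Add(Add(Pow(Y, 2), Mul(G, Y)), -22) = Add(-22, Pow(Y, 2), Mul(G, Y)))
V = Mul(I, Pow(170, Rational(1, 2))) (V = Pow(Add(-106, Add(-22, Pow(3, 2), Mul(-17, 3))), Rational(1, 2)) = Pow(Add(-106, Add(-22, 9, -51)), Rational(1, 2)) = Pow(Add(-106, -64), Rational(1, 2)) = Pow(-170, Rational(1, 2)) = Mul(I, Pow(170, Rational(1, 2))) ≈ Mul(13.038, I))
Add(Function('j')(V), -3968036) = Add(Mul(-1626, Pow(Mul(I, Pow(170, Rational(1, 2))), Rational(1, 2))), -3968036) = Add(Mul(-1626, Mul(Pow(170, Rational(1, 4)), Pow(I, Rational(1, 2)))), -3968036) = Add(Mul(-1626, Pow(170, Rational(1, 4)), Pow(I, Rational(1, 2))), -3968036) = Add(-3968036, Mul(-1626, Pow(170, Rational(1, 4)), Pow(I, Rational(1, 2))))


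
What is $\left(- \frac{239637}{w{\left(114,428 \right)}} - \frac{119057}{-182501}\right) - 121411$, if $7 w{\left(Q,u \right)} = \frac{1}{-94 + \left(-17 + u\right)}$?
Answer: $- \frac{97067886061857}{182501} \approx -5.3188 \cdot 10^{8}$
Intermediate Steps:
$w{\left(Q,u \right)} = \frac{1}{7 \left(-111 + u\right)}$ ($w{\left(Q,u \right)} = \frac{1}{7 \left(-94 + \left(-17 + u\right)\right)} = \frac{1}{7 \left(-111 + u\right)}$)
$\left(- \frac{239637}{w{\left(114,428 \right)}} - \frac{119057}{-182501}\right) - 121411 = \left(- \frac{239637}{\frac{1}{7} \frac{1}{-111 + 428}} - \frac{119057}{-182501}\right) - 121411 = \left(- \frac{239637}{\frac{1}{7} \cdot \frac{1}{317}} - - \frac{119057}{182501}\right) - 121411 = \left(- \frac{239637}{\frac{1}{7} \cdot \frac{1}{317}} + \frac{119057}{182501}\right) - 121411 = \left(- 239637 \frac{1}{\frac{1}{2219}} + \frac{119057}{182501}\right) - 121411 = \left(\left(-239637\right) 2219 + \frac{119057}{182501}\right) - 121411 = \left(-531754503 + \frac{119057}{182501}\right) - 121411 = - \frac{97045728432946}{182501} - 121411 = - \frac{97067886061857}{182501}$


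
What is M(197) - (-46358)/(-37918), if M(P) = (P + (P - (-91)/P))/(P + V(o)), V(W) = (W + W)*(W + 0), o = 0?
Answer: 573731120/735779831 ≈ 0.77976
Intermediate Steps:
V(W) = 2*W**2 (V(W) = (2*W)*W = 2*W**2)
M(P) = (2*P + 91/P)/P (M(P) = (P + (P - (-91)/P))/(P + 2*0**2) = (P + (P + 91/P))/(P + 2*0) = (2*P + 91/P)/(P + 0) = (2*P + 91/P)/P)
M(197) - (-46358)/(-37918) = (2 + 91/197**2) - (-46358)/(-37918) = (2 + 91*(1/38809)) - (-46358)*(-1)/37918 = (2 + 91/38809) - 1*23179/18959 = 77709/38809 - 23179/18959 = 573731120/735779831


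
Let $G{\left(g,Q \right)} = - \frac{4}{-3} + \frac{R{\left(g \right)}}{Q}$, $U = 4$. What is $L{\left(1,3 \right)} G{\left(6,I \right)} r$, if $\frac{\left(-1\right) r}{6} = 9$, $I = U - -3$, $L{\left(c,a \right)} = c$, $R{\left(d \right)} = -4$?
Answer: $- \frac{288}{7} \approx -41.143$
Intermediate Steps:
$I = 7$ ($I = 4 - -3 = 4 + 3 = 7$)
$G{\left(g,Q \right)} = \frac{4}{3} - \frac{4}{Q}$ ($G{\left(g,Q \right)} = - \frac{4}{-3} - \frac{4}{Q} = \left(-4\right) \left(- \frac{1}{3}\right) - \frac{4}{Q} = \frac{4}{3} - \frac{4}{Q}$)
$r = -54$ ($r = \left(-6\right) 9 = -54$)
$L{\left(1,3 \right)} G{\left(6,I \right)} r = 1 \left(\frac{4}{3} - \frac{4}{7}\right) \left(-54\right) = 1 \cdot \frac{16}{21} \left(-54\right) = \frac{16}{21} \left(-54\right) = - \frac{288}{7}$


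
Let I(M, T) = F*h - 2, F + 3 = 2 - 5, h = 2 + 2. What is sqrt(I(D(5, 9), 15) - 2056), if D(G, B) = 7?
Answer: I*sqrt(2082) ≈ 45.629*I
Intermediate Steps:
h = 4
F = -6 (F = -3 + (2 - 5) = -3 - 3 = -6)
I(M, T) = -26 (I(M, T) = -6*4 - 2 = -24 - 2 = -26)
sqrt(I(D(5, 9), 15) - 2056) = sqrt(-26 - 2056) = sqrt(-2082) = I*sqrt(2082)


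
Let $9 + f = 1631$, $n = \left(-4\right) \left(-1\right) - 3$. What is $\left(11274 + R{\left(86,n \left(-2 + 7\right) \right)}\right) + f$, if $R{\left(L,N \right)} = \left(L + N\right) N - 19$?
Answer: $13332$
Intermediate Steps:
$n = 1$ ($n = 4 - 3 = 1$)
$f = 1622$ ($f = -9 + 1631 = 1622$)
$R{\left(L,N \right)} = -19 + N \left(L + N\right)$ ($R{\left(L,N \right)} = N \left(L + N\right) - 19 = -19 + N \left(L + N\right)$)
$\left(11274 + R{\left(86,n \left(-2 + 7\right) \right)}\right) + f = \left(11274 + \left(-19 + \left(1 \left(-2 + 7\right)\right)^{2} + 86 \cdot 1 \left(-2 + 7\right)\right)\right) + 1622 = \left(11274 + \left(-19 + \left(1 \cdot 5\right)^{2} + 86 \cdot 1 \cdot 5\right)\right) + 1622 = \left(11274 + \left(-19 + 5^{2} + 86 \cdot 5\right)\right) + 1622 = \left(11274 + \left(-19 + 25 + 430\right)\right) + 1622 = \left(11274 + 436\right) + 1622 = 11710 + 1622 = 13332$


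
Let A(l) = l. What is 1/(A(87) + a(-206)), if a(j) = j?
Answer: -1/119 ≈ -0.0084034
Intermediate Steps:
1/(A(87) + a(-206)) = 1/(87 - 206) = 1/(-119) = -1/119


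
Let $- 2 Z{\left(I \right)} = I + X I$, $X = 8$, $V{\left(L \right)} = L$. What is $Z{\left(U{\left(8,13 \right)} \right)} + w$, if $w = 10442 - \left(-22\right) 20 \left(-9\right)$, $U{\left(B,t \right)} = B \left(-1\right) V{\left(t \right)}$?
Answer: $6950$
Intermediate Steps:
$U{\left(B,t \right)} = - B t$ ($U{\left(B,t \right)} = B \left(-1\right) t = - B t$)
$w = 6482$ ($w = 10442 - \left(-440\right) \left(-9\right) = 10442 - 3960 = 6482$)
$Z{\left(I \right)} = - \frac{9 I}{2}$ ($Z{\left(I \right)} = - \frac{I + 8 I}{2} = - \frac{9 I}{2}$)
$Z{\left(U{\left(8,13 \right)} \right)} + w = - \frac{9 \left(\left(-1\right) 8 \cdot 13\right)}{2} + 6482 = \left(- \frac{9}{2}\right) \left(-104\right) + 6482 = 468 + 6482 = 6950$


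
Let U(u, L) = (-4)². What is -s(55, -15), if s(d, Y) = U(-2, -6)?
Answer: -16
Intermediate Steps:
U(u, L) = 16
s(d, Y) = 16
-s(55, -15) = -1*16 = -16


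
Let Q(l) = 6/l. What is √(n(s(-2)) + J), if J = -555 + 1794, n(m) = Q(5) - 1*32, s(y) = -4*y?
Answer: √30205/5 ≈ 34.759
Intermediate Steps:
n(m) = -154/5 (n(m) = 6/5 - 1*32 = 6*(⅕) - 32 = 6/5 - 32 = -154/5)
J = 1239
√(n(s(-2)) + J) = √(-154/5 + 1239) = √(6041/5) = √30205/5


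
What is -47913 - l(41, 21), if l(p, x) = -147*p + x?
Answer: -41907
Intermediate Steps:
l(p, x) = x - 147*p
-47913 - l(41, 21) = -47913 - (21 - 147*41) = -47913 - (21 - 6027) = -47913 - 1*(-6006) = -47913 + 6006 = -41907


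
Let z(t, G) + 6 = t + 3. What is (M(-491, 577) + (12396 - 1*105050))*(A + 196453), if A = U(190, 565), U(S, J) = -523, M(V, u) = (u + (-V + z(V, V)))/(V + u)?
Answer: -780552791550/43 ≈ -1.8152e+10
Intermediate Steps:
z(t, G) = -3 + t (z(t, G) = -6 + (t + 3) = -6 + (3 + t) = -3 + t)
M(V, u) = (-3 + u)/(V + u) (M(V, u) = (u + (-V + (-3 + V)))/(V + u) = (u - 3)/(V + u) = (-3 + u)/(V + u))
A = -523
(M(-491, 577) + (12396 - 1*105050))*(A + 196453) = ((-3 + 577)/(-491 + 577) + (12396 - 1*105050))*(-523 + 196453) = (574/86 + (12396 - 105050))*195930 = ((1/86)*574 - 92654)*195930 = (287/43 - 92654)*195930 = -3983835/43*195930 = -780552791550/43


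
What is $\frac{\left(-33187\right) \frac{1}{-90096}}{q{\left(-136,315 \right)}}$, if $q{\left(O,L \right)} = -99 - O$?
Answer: $\frac{33187}{3333552} \approx 0.0099555$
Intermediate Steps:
$\frac{\left(-33187\right) \frac{1}{-90096}}{q{\left(-136,315 \right)}} = \frac{\left(-33187\right) \frac{1}{-90096}}{-99 - -136} = \frac{\left(-33187\right) \left(- \frac{1}{90096}\right)}{-99 + 136} = \frac{33187}{90096 \cdot 37} = \frac{33187}{90096} \cdot \frac{1}{37} = \frac{33187}{3333552}$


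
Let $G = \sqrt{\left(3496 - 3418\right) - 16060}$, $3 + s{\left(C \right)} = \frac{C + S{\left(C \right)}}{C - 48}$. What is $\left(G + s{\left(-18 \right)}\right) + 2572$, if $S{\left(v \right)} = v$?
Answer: $\frac{28265}{11} + i \sqrt{15982} \approx 2569.5 + 126.42 i$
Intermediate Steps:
$s{\left(C \right)} = -3 + \frac{2 C}{-48 + C}$ ($s{\left(C \right)} = -3 + \frac{C + C}{C - 48} = -3 + \frac{2 C}{-48 + C}$)
$G = i \sqrt{15982}$ ($G = \sqrt{\left(3496 - 3418\right) - 16060} = \sqrt{78 - 16060} = \sqrt{-15982} = i \sqrt{15982} \approx 126.42 i$)
$\left(G + s{\left(-18 \right)}\right) + 2572 = \left(i \sqrt{15982} + \frac{144 - -18}{-48 - 18}\right) + 2572 = \left(i \sqrt{15982} + \frac{144 + 18}{-66}\right) + 2572 = \left(i \sqrt{15982} - \frac{27}{11}\right) + 2572 = \left(- \frac{27}{11} + i \sqrt{15982}\right) + 2572 = \frac{28265}{11} + i \sqrt{15982}$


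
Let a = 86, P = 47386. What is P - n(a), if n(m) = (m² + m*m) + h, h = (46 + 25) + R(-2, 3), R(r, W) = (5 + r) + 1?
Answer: 32519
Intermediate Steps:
R(r, W) = 6 + r
h = 75 (h = (46 + 25) + (6 - 2) = 71 + 4 = 75)
n(m) = 75 + 2*m² (n(m) = (m² + m*m) + 75 = (m² + m²) + 75 = 2*m² + 75 = 75 + 2*m²)
P - n(a) = 47386 - (75 + 2*86²) = 47386 - (75 + 2*7396) = 47386 - (75 + 14792) = 47386 - 1*14867 = 47386 - 14867 = 32519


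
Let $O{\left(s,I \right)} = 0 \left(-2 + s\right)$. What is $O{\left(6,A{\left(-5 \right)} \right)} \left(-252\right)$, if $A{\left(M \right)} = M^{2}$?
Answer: $0$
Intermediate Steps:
$O{\left(s,I \right)} = 0$
$O{\left(6,A{\left(-5 \right)} \right)} \left(-252\right) = 0 \left(-252\right) = 0$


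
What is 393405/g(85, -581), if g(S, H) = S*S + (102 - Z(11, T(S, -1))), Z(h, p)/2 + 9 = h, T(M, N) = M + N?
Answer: 131135/2441 ≈ 53.722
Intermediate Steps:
Z(h, p) = -18 + 2*h
g(S, H) = 98 + S² (g(S, H) = S*S + (102 - (-18 + 2*11)) = S² + (102 - (-18 + 22)) = S² + (102 - 1*4) = S² + (102 - 4) = S² + 98 = 98 + S²)
393405/g(85, -581) = 393405/(98 + 85²) = 393405/(98 + 7225) = 393405/7323 = 393405*(1/7323) = 131135/2441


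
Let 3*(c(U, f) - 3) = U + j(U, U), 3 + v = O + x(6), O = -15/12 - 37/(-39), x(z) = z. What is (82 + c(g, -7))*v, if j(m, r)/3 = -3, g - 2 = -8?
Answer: 8420/39 ≈ 215.90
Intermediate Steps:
g = -6 (g = 2 - 8 = -6)
O = -47/156 (O = -15*1/12 - 37*(-1/39) = -5/4 + 37/39 = -47/156 ≈ -0.30128)
j(m, r) = -9 (j(m, r) = 3*(-3) = -9)
v = 421/156 (v = -3 + (-47/156 + 6) = -3 + 889/156 = 421/156 ≈ 2.6987)
c(U, f) = U/3 (c(U, f) = 3 + (U - 9)/3 = 3 + (-9 + U)/3 = 3 + (-3 + U/3) = U/3)
(82 + c(g, -7))*v = (82 + (1/3)*(-6))*(421/156) = (82 - 2)*(421/156) = 80*(421/156) = 8420/39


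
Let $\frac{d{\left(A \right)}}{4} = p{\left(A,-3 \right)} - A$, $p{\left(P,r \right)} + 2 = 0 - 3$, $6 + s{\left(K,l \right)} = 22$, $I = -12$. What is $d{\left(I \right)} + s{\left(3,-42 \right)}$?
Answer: $44$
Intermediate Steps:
$s{\left(K,l \right)} = 16$ ($s{\left(K,l \right)} = -6 + 22 = 16$)
$p{\left(P,r \right)} = -5$ ($p{\left(P,r \right)} = -2 + \left(0 - 3\right) = -2 - 3 = -5$)
$d{\left(A \right)} = -20 - 4 A$ ($d{\left(A \right)} = 4 \left(-5 - A\right) = -20 - 4 A$)
$d{\left(I \right)} + s{\left(3,-42 \right)} = \left(-20 - -48\right) + 16 = \left(-20 + 48\right) + 16 = 28 + 16 = 44$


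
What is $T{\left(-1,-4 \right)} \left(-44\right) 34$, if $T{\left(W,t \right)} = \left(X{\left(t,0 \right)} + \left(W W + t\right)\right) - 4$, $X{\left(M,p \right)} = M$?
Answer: $16456$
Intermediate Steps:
$T{\left(W,t \right)} = -4 + W^{2} + 2 t$ ($T{\left(W,t \right)} = \left(t + \left(W W + t\right)\right) - 4 = \left(t + \left(W^{2} + t\right)\right) - 4 = \left(t + \left(t + W^{2}\right)\right) - 4 = \left(W^{2} + 2 t\right) - 4 = -4 + W^{2} + 2 t$)
$T{\left(-1,-4 \right)} \left(-44\right) 34 = \left(-4 + \left(-1\right)^{2} + 2 \left(-4\right)\right) \left(-44\right) 34 = \left(-4 + 1 - 8\right) \left(-44\right) 34 = \left(-11\right) \left(-44\right) 34 = 484 \cdot 34 = 16456$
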